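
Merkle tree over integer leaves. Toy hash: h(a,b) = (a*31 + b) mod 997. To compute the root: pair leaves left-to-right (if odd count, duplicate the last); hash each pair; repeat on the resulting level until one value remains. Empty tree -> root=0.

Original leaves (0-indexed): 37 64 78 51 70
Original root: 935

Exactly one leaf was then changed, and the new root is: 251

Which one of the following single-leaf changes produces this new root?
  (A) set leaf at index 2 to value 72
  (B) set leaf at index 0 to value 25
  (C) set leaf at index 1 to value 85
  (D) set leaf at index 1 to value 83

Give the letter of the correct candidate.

Answer: D

Derivation:
Original leaves: [37, 64, 78, 51, 70]
Target new root: 251
Try each candidate change and compute the resulting root:
Candidate A: set leaf[2] = 72 -> leaves = [37, 64, 72, 51, 70]
  L0: [37, 64, 72, 51, 70]
  L1: h(37,64)=(37*31+64)%997=214 h(72,51)=(72*31+51)%997=289 h(70,70)=(70*31+70)%997=246 -> [214, 289, 246]
  L2: h(214,289)=(214*31+289)%997=941 h(246,246)=(246*31+246)%997=893 -> [941, 893]
  L3: h(941,893)=(941*31+893)%997=154 -> [154]
  root = 154 != target 251
Candidate B: set leaf[0] = 25 -> leaves = [25, 64, 78, 51, 70]
  L0: [25, 64, 78, 51, 70]
  L1: h(25,64)=(25*31+64)%997=839 h(78,51)=(78*31+51)%997=475 h(70,70)=(70*31+70)%997=246 -> [839, 475, 246]
  L2: h(839,475)=(839*31+475)%997=562 h(246,246)=(246*31+246)%997=893 -> [562, 893]
  L3: h(562,893)=(562*31+893)%997=369 -> [369]
  root = 369 != target 251
Candidate C: set leaf[1] = 85 -> leaves = [37, 85, 78, 51, 70]
  L0: [37, 85, 78, 51, 70]
  L1: h(37,85)=(37*31+85)%997=235 h(78,51)=(78*31+51)%997=475 h(70,70)=(70*31+70)%997=246 -> [235, 475, 246]
  L2: h(235,475)=(235*31+475)%997=781 h(246,246)=(246*31+246)%997=893 -> [781, 893]
  L3: h(781,893)=(781*31+893)%997=179 -> [179]
  root = 179 != target 251
Candidate D: set leaf[1] = 83 -> leaves = [37, 83, 78, 51, 70]
  L0: [37, 83, 78, 51, 70]
  L1: h(37,83)=(37*31+83)%997=233 h(78,51)=(78*31+51)%997=475 h(70,70)=(70*31+70)%997=246 -> [233, 475, 246]
  L2: h(233,475)=(233*31+475)%997=719 h(246,246)=(246*31+246)%997=893 -> [719, 893]
  L3: h(719,893)=(719*31+893)%997=251 -> [251]
  root = 251 == target 251  ** MATCH **
Candidate D produces the target root.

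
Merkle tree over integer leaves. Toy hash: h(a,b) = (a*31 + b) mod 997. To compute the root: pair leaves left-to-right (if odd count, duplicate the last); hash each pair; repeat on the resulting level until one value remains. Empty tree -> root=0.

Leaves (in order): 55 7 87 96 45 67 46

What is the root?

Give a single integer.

Answer: 958

Derivation:
L0: [55, 7, 87, 96, 45, 67, 46]
L1: h(55,7)=(55*31+7)%997=715 h(87,96)=(87*31+96)%997=799 h(45,67)=(45*31+67)%997=465 h(46,46)=(46*31+46)%997=475 -> [715, 799, 465, 475]
L2: h(715,799)=(715*31+799)%997=33 h(465,475)=(465*31+475)%997=932 -> [33, 932]
L3: h(33,932)=(33*31+932)%997=958 -> [958]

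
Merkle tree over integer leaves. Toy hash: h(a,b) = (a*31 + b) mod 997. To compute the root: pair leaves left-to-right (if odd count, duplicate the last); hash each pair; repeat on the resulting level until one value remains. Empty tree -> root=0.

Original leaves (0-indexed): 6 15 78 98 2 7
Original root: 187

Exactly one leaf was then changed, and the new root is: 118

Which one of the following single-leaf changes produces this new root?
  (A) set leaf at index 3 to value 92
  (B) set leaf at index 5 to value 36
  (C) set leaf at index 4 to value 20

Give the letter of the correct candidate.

Original leaves: [6, 15, 78, 98, 2, 7]
Target new root: 118
Try each candidate change and compute the resulting root:
Candidate A: set leaf[3] = 92 -> leaves = [6, 15, 78, 92, 2, 7]
  L0: [6, 15, 78, 92, 2, 7]
  L1: h(6,15)=(6*31+15)%997=201 h(78,92)=(78*31+92)%997=516 h(2,7)=(2*31+7)%997=69 -> [201, 516, 69]
  L2: h(201,516)=(201*31+516)%997=765 h(69,69)=(69*31+69)%997=214 -> [765, 214]
  L3: h(765,214)=(765*31+214)%997=1 -> [1]
  root = 1 != target 118
Candidate B: set leaf[5] = 36 -> leaves = [6, 15, 78, 98, 2, 36]
  L0: [6, 15, 78, 98, 2, 36]
  L1: h(6,15)=(6*31+15)%997=201 h(78,98)=(78*31+98)%997=522 h(2,36)=(2*31+36)%997=98 -> [201, 522, 98]
  L2: h(201,522)=(201*31+522)%997=771 h(98,98)=(98*31+98)%997=145 -> [771, 145]
  L3: h(771,145)=(771*31+145)%997=118 -> [118]
  root = 118 == target 118  ** MATCH **
Candidate C: set leaf[4] = 20 -> leaves = [6, 15, 78, 98, 20, 7]
  L0: [6, 15, 78, 98, 20, 7]
  L1: h(6,15)=(6*31+15)%997=201 h(78,98)=(78*31+98)%997=522 h(20,7)=(20*31+7)%997=627 -> [201, 522, 627]
  L2: h(201,522)=(201*31+522)%997=771 h(627,627)=(627*31+627)%997=124 -> [771, 124]
  L3: h(771,124)=(771*31+124)%997=97 -> [97]
  root = 97 != target 118
Candidate B produces the target root.

Answer: B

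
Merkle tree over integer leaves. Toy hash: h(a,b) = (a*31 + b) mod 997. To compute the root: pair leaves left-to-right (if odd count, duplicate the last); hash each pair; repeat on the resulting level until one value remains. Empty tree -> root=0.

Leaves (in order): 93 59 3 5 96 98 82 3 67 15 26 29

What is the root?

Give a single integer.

L0: [93, 59, 3, 5, 96, 98, 82, 3, 67, 15, 26, 29]
L1: h(93,59)=(93*31+59)%997=948 h(3,5)=(3*31+5)%997=98 h(96,98)=(96*31+98)%997=83 h(82,3)=(82*31+3)%997=551 h(67,15)=(67*31+15)%997=98 h(26,29)=(26*31+29)%997=835 -> [948, 98, 83, 551, 98, 835]
L2: h(948,98)=(948*31+98)%997=573 h(83,551)=(83*31+551)%997=133 h(98,835)=(98*31+835)%997=882 -> [573, 133, 882]
L3: h(573,133)=(573*31+133)%997=947 h(882,882)=(882*31+882)%997=308 -> [947, 308]
L4: h(947,308)=(947*31+308)%997=752 -> [752]

Answer: 752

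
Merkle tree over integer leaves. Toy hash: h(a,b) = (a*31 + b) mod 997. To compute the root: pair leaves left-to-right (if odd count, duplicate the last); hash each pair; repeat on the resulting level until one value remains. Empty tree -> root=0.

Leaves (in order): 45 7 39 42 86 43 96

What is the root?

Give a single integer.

L0: [45, 7, 39, 42, 86, 43, 96]
L1: h(45,7)=(45*31+7)%997=405 h(39,42)=(39*31+42)%997=254 h(86,43)=(86*31+43)%997=715 h(96,96)=(96*31+96)%997=81 -> [405, 254, 715, 81]
L2: h(405,254)=(405*31+254)%997=845 h(715,81)=(715*31+81)%997=312 -> [845, 312]
L3: h(845,312)=(845*31+312)%997=585 -> [585]

Answer: 585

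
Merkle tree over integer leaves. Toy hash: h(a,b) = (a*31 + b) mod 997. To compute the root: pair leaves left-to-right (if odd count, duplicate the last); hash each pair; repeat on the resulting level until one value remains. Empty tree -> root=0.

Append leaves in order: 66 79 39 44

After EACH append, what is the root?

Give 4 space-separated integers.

Answer: 66 131 324 329

Derivation:
After append 66 (leaves=[66]):
  L0: [66]
  root=66
After append 79 (leaves=[66, 79]):
  L0: [66, 79]
  L1: h(66,79)=(66*31+79)%997=131 -> [131]
  root=131
After append 39 (leaves=[66, 79, 39]):
  L0: [66, 79, 39]
  L1: h(66,79)=(66*31+79)%997=131 h(39,39)=(39*31+39)%997=251 -> [131, 251]
  L2: h(131,251)=(131*31+251)%997=324 -> [324]
  root=324
After append 44 (leaves=[66, 79, 39, 44]):
  L0: [66, 79, 39, 44]
  L1: h(66,79)=(66*31+79)%997=131 h(39,44)=(39*31+44)%997=256 -> [131, 256]
  L2: h(131,256)=(131*31+256)%997=329 -> [329]
  root=329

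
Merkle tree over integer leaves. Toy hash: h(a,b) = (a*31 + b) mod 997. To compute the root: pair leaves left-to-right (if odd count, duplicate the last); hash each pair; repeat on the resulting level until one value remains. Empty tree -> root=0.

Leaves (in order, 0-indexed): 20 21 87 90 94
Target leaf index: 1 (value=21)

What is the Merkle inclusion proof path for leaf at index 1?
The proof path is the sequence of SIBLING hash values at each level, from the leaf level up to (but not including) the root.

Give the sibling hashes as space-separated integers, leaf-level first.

Answer: 20 793 544

Derivation:
L0 (leaves): [20, 21, 87, 90, 94], target index=1
L1: h(20,21)=(20*31+21)%997=641 [pair 0] h(87,90)=(87*31+90)%997=793 [pair 1] h(94,94)=(94*31+94)%997=17 [pair 2] -> [641, 793, 17]
  Sibling for proof at L0: 20
L2: h(641,793)=(641*31+793)%997=724 [pair 0] h(17,17)=(17*31+17)%997=544 [pair 1] -> [724, 544]
  Sibling for proof at L1: 793
L3: h(724,544)=(724*31+544)%997=57 [pair 0] -> [57]
  Sibling for proof at L2: 544
Root: 57
Proof path (sibling hashes from leaf to root): [20, 793, 544]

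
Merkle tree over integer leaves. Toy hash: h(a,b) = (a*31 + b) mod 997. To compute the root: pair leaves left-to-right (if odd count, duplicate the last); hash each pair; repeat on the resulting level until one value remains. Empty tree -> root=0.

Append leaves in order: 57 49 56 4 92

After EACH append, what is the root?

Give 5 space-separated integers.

After append 57 (leaves=[57]):
  L0: [57]
  root=57
After append 49 (leaves=[57, 49]):
  L0: [57, 49]
  L1: h(57,49)=(57*31+49)%997=819 -> [819]
  root=819
After append 56 (leaves=[57, 49, 56]):
  L0: [57, 49, 56]
  L1: h(57,49)=(57*31+49)%997=819 h(56,56)=(56*31+56)%997=795 -> [819, 795]
  L2: h(819,795)=(819*31+795)%997=262 -> [262]
  root=262
After append 4 (leaves=[57, 49, 56, 4]):
  L0: [57, 49, 56, 4]
  L1: h(57,49)=(57*31+49)%997=819 h(56,4)=(56*31+4)%997=743 -> [819, 743]
  L2: h(819,743)=(819*31+743)%997=210 -> [210]
  root=210
After append 92 (leaves=[57, 49, 56, 4, 92]):
  L0: [57, 49, 56, 4, 92]
  L1: h(57,49)=(57*31+49)%997=819 h(56,4)=(56*31+4)%997=743 h(92,92)=(92*31+92)%997=950 -> [819, 743, 950]
  L2: h(819,743)=(819*31+743)%997=210 h(950,950)=(950*31+950)%997=490 -> [210, 490]
  L3: h(210,490)=(210*31+490)%997=21 -> [21]
  root=21

Answer: 57 819 262 210 21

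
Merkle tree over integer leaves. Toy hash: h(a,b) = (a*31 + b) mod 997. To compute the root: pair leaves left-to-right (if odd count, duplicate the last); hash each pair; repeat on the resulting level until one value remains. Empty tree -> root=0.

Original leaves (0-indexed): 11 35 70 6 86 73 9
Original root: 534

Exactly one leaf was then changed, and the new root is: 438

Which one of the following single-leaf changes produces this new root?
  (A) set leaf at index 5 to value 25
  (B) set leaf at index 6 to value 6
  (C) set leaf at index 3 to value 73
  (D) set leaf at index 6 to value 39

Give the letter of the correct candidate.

Original leaves: [11, 35, 70, 6, 86, 73, 9]
Target new root: 438
Try each candidate change and compute the resulting root:
Candidate A: set leaf[5] = 25 -> leaves = [11, 35, 70, 6, 86, 25, 9]
  L0: [11, 35, 70, 6, 86, 25, 9]
  L1: h(11,35)=(11*31+35)%997=376 h(70,6)=(70*31+6)%997=182 h(86,25)=(86*31+25)%997=697 h(9,9)=(9*31+9)%997=288 -> [376, 182, 697, 288]
  L2: h(376,182)=(376*31+182)%997=871 h(697,288)=(697*31+288)%997=958 -> [871, 958]
  L3: h(871,958)=(871*31+958)%997=43 -> [43]
  root = 43 != target 438
Candidate B: set leaf[6] = 6 -> leaves = [11, 35, 70, 6, 86, 73, 6]
  L0: [11, 35, 70, 6, 86, 73, 6]
  L1: h(11,35)=(11*31+35)%997=376 h(70,6)=(70*31+6)%997=182 h(86,73)=(86*31+73)%997=745 h(6,6)=(6*31+6)%997=192 -> [376, 182, 745, 192]
  L2: h(376,182)=(376*31+182)%997=871 h(745,192)=(745*31+192)%997=356 -> [871, 356]
  L3: h(871,356)=(871*31+356)%997=438 -> [438]
  root = 438 == target 438  ** MATCH **
Candidate C: set leaf[3] = 73 -> leaves = [11, 35, 70, 73, 86, 73, 9]
  L0: [11, 35, 70, 73, 86, 73, 9]
  L1: h(11,35)=(11*31+35)%997=376 h(70,73)=(70*31+73)%997=249 h(86,73)=(86*31+73)%997=745 h(9,9)=(9*31+9)%997=288 -> [376, 249, 745, 288]
  L2: h(376,249)=(376*31+249)%997=938 h(745,288)=(745*31+288)%997=452 -> [938, 452]
  L3: h(938,452)=(938*31+452)%997=617 -> [617]
  root = 617 != target 438
Candidate D: set leaf[6] = 39 -> leaves = [11, 35, 70, 6, 86, 73, 39]
  L0: [11, 35, 70, 6, 86, 73, 39]
  L1: h(11,35)=(11*31+35)%997=376 h(70,6)=(70*31+6)%997=182 h(86,73)=(86*31+73)%997=745 h(39,39)=(39*31+39)%997=251 -> [376, 182, 745, 251]
  L2: h(376,182)=(376*31+182)%997=871 h(745,251)=(745*31+251)%997=415 -> [871, 415]
  L3: h(871,415)=(871*31+415)%997=497 -> [497]
  root = 497 != target 438
Candidate B produces the target root.

Answer: B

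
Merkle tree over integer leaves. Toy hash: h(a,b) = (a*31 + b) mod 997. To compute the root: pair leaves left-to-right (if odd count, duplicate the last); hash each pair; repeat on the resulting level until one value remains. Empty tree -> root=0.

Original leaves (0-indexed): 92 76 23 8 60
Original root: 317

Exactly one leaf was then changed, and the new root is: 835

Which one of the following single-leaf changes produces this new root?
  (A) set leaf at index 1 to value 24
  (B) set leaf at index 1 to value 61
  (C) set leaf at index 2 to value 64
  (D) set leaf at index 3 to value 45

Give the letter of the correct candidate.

Answer: C

Derivation:
Original leaves: [92, 76, 23, 8, 60]
Target new root: 835
Try each candidate change and compute the resulting root:
Candidate A: set leaf[1] = 24 -> leaves = [92, 24, 23, 8, 60]
  L0: [92, 24, 23, 8, 60]
  L1: h(92,24)=(92*31+24)%997=882 h(23,8)=(23*31+8)%997=721 h(60,60)=(60*31+60)%997=923 -> [882, 721, 923]
  L2: h(882,721)=(882*31+721)%997=147 h(923,923)=(923*31+923)%997=623 -> [147, 623]
  L3: h(147,623)=(147*31+623)%997=195 -> [195]
  root = 195 != target 835
Candidate B: set leaf[1] = 61 -> leaves = [92, 61, 23, 8, 60]
  L0: [92, 61, 23, 8, 60]
  L1: h(92,61)=(92*31+61)%997=919 h(23,8)=(23*31+8)%997=721 h(60,60)=(60*31+60)%997=923 -> [919, 721, 923]
  L2: h(919,721)=(919*31+721)%997=297 h(923,923)=(923*31+923)%997=623 -> [297, 623]
  L3: h(297,623)=(297*31+623)%997=857 -> [857]
  root = 857 != target 835
Candidate C: set leaf[2] = 64 -> leaves = [92, 76, 64, 8, 60]
  L0: [92, 76, 64, 8, 60]
  L1: h(92,76)=(92*31+76)%997=934 h(64,8)=(64*31+8)%997=995 h(60,60)=(60*31+60)%997=923 -> [934, 995, 923]
  L2: h(934,995)=(934*31+995)%997=39 h(923,923)=(923*31+923)%997=623 -> [39, 623]
  L3: h(39,623)=(39*31+623)%997=835 -> [835]
  root = 835 == target 835  ** MATCH **
Candidate D: set leaf[3] = 45 -> leaves = [92, 76, 23, 45, 60]
  L0: [92, 76, 23, 45, 60]
  L1: h(92,76)=(92*31+76)%997=934 h(23,45)=(23*31+45)%997=758 h(60,60)=(60*31+60)%997=923 -> [934, 758, 923]
  L2: h(934,758)=(934*31+758)%997=799 h(923,923)=(923*31+923)%997=623 -> [799, 623]
  L3: h(799,623)=(799*31+623)%997=467 -> [467]
  root = 467 != target 835
Candidate C produces the target root.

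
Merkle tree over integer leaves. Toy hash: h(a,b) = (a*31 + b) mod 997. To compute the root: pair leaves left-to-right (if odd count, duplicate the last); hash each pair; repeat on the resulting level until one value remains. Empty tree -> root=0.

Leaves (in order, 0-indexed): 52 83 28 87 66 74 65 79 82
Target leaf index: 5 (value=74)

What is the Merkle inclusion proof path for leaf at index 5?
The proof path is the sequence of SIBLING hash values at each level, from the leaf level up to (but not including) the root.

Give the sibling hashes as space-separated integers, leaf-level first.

Answer: 66 100 659 61

Derivation:
L0 (leaves): [52, 83, 28, 87, 66, 74, 65, 79, 82], target index=5
L1: h(52,83)=(52*31+83)%997=698 [pair 0] h(28,87)=(28*31+87)%997=955 [pair 1] h(66,74)=(66*31+74)%997=126 [pair 2] h(65,79)=(65*31+79)%997=100 [pair 3] h(82,82)=(82*31+82)%997=630 [pair 4] -> [698, 955, 126, 100, 630]
  Sibling for proof at L0: 66
L2: h(698,955)=(698*31+955)%997=659 [pair 0] h(126,100)=(126*31+100)%997=18 [pair 1] h(630,630)=(630*31+630)%997=220 [pair 2] -> [659, 18, 220]
  Sibling for proof at L1: 100
L3: h(659,18)=(659*31+18)%997=507 [pair 0] h(220,220)=(220*31+220)%997=61 [pair 1] -> [507, 61]
  Sibling for proof at L2: 659
L4: h(507,61)=(507*31+61)%997=823 [pair 0] -> [823]
  Sibling for proof at L3: 61
Root: 823
Proof path (sibling hashes from leaf to root): [66, 100, 659, 61]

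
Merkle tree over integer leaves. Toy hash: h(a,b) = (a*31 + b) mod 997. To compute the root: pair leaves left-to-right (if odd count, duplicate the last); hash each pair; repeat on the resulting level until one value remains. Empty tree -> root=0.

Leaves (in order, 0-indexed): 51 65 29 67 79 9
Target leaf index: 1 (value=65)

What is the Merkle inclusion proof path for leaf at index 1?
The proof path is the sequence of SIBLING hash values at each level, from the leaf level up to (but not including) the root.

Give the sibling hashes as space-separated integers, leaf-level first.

Answer: 51 966 890

Derivation:
L0 (leaves): [51, 65, 29, 67, 79, 9], target index=1
L1: h(51,65)=(51*31+65)%997=649 [pair 0] h(29,67)=(29*31+67)%997=966 [pair 1] h(79,9)=(79*31+9)%997=464 [pair 2] -> [649, 966, 464]
  Sibling for proof at L0: 51
L2: h(649,966)=(649*31+966)%997=148 [pair 0] h(464,464)=(464*31+464)%997=890 [pair 1] -> [148, 890]
  Sibling for proof at L1: 966
L3: h(148,890)=(148*31+890)%997=493 [pair 0] -> [493]
  Sibling for proof at L2: 890
Root: 493
Proof path (sibling hashes from leaf to root): [51, 966, 890]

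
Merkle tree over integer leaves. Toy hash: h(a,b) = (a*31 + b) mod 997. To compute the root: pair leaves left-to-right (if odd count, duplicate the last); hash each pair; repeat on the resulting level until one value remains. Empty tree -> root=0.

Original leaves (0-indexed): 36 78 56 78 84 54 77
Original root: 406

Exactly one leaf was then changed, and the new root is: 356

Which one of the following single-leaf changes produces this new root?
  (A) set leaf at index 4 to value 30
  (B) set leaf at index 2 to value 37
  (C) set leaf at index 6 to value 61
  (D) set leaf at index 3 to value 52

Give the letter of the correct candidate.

Answer: A

Derivation:
Original leaves: [36, 78, 56, 78, 84, 54, 77]
Target new root: 356
Try each candidate change and compute the resulting root:
Candidate A: set leaf[4] = 30 -> leaves = [36, 78, 56, 78, 30, 54, 77]
  L0: [36, 78, 56, 78, 30, 54, 77]
  L1: h(36,78)=(36*31+78)%997=197 h(56,78)=(56*31+78)%997=817 h(30,54)=(30*31+54)%997=984 h(77,77)=(77*31+77)%997=470 -> [197, 817, 984, 470]
  L2: h(197,817)=(197*31+817)%997=942 h(984,470)=(984*31+470)%997=67 -> [942, 67]
  L3: h(942,67)=(942*31+67)%997=356 -> [356]
  root = 356 == target 356  ** MATCH **
Candidate B: set leaf[2] = 37 -> leaves = [36, 78, 37, 78, 84, 54, 77]
  L0: [36, 78, 37, 78, 84, 54, 77]
  L1: h(36,78)=(36*31+78)%997=197 h(37,78)=(37*31+78)%997=228 h(84,54)=(84*31+54)%997=664 h(77,77)=(77*31+77)%997=470 -> [197, 228, 664, 470]
  L2: h(197,228)=(197*31+228)%997=353 h(664,470)=(664*31+470)%997=117 -> [353, 117]
  L3: h(353,117)=(353*31+117)%997=93 -> [93]
  root = 93 != target 356
Candidate C: set leaf[6] = 61 -> leaves = [36, 78, 56, 78, 84, 54, 61]
  L0: [36, 78, 56, 78, 84, 54, 61]
  L1: h(36,78)=(36*31+78)%997=197 h(56,78)=(56*31+78)%997=817 h(84,54)=(84*31+54)%997=664 h(61,61)=(61*31+61)%997=955 -> [197, 817, 664, 955]
  L2: h(197,817)=(197*31+817)%997=942 h(664,955)=(664*31+955)%997=602 -> [942, 602]
  L3: h(942,602)=(942*31+602)%997=891 -> [891]
  root = 891 != target 356
Candidate D: set leaf[3] = 52 -> leaves = [36, 78, 56, 52, 84, 54, 77]
  L0: [36, 78, 56, 52, 84, 54, 77]
  L1: h(36,78)=(36*31+78)%997=197 h(56,52)=(56*31+52)%997=791 h(84,54)=(84*31+54)%997=664 h(77,77)=(77*31+77)%997=470 -> [197, 791, 664, 470]
  L2: h(197,791)=(197*31+791)%997=916 h(664,470)=(664*31+470)%997=117 -> [916, 117]
  L3: h(916,117)=(916*31+117)%997=597 -> [597]
  root = 597 != target 356
Candidate A produces the target root.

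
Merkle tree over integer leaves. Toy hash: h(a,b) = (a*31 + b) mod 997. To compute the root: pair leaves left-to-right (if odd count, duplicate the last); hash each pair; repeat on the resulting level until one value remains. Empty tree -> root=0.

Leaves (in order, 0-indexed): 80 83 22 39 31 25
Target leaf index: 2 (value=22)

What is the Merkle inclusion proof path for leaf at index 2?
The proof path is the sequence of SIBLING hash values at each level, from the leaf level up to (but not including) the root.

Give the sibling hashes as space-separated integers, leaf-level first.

L0 (leaves): [80, 83, 22, 39, 31, 25], target index=2
L1: h(80,83)=(80*31+83)%997=569 [pair 0] h(22,39)=(22*31+39)%997=721 [pair 1] h(31,25)=(31*31+25)%997=986 [pair 2] -> [569, 721, 986]
  Sibling for proof at L0: 39
L2: h(569,721)=(569*31+721)%997=414 [pair 0] h(986,986)=(986*31+986)%997=645 [pair 1] -> [414, 645]
  Sibling for proof at L1: 569
L3: h(414,645)=(414*31+645)%997=518 [pair 0] -> [518]
  Sibling for proof at L2: 645
Root: 518
Proof path (sibling hashes from leaf to root): [39, 569, 645]

Answer: 39 569 645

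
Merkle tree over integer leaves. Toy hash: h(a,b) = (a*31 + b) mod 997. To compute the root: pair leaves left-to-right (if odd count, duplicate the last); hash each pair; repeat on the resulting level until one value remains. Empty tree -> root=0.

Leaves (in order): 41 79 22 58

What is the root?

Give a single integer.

L0: [41, 79, 22, 58]
L1: h(41,79)=(41*31+79)%997=353 h(22,58)=(22*31+58)%997=740 -> [353, 740]
L2: h(353,740)=(353*31+740)%997=716 -> [716]

Answer: 716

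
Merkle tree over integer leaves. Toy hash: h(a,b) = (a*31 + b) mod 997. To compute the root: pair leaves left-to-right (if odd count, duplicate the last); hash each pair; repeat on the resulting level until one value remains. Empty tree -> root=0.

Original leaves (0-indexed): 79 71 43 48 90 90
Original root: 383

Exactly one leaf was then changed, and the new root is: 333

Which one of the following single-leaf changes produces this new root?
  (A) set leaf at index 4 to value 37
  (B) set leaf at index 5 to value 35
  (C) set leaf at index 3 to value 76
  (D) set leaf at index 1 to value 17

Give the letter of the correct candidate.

Original leaves: [79, 71, 43, 48, 90, 90]
Target new root: 333
Try each candidate change and compute the resulting root:
Candidate A: set leaf[4] = 37 -> leaves = [79, 71, 43, 48, 37, 90]
  L0: [79, 71, 43, 48, 37, 90]
  L1: h(79,71)=(79*31+71)%997=526 h(43,48)=(43*31+48)%997=384 h(37,90)=(37*31+90)%997=240 -> [526, 384, 240]
  L2: h(526,384)=(526*31+384)%997=738 h(240,240)=(240*31+240)%997=701 -> [738, 701]
  L3: h(738,701)=(738*31+701)%997=648 -> [648]
  root = 648 != target 333
Candidate B: set leaf[5] = 35 -> leaves = [79, 71, 43, 48, 90, 35]
  L0: [79, 71, 43, 48, 90, 35]
  L1: h(79,71)=(79*31+71)%997=526 h(43,48)=(43*31+48)%997=384 h(90,35)=(90*31+35)%997=831 -> [526, 384, 831]
  L2: h(526,384)=(526*31+384)%997=738 h(831,831)=(831*31+831)%997=670 -> [738, 670]
  L3: h(738,670)=(738*31+670)%997=617 -> [617]
  root = 617 != target 333
Candidate C: set leaf[3] = 76 -> leaves = [79, 71, 43, 76, 90, 90]
  L0: [79, 71, 43, 76, 90, 90]
  L1: h(79,71)=(79*31+71)%997=526 h(43,76)=(43*31+76)%997=412 h(90,90)=(90*31+90)%997=886 -> [526, 412, 886]
  L2: h(526,412)=(526*31+412)%997=766 h(886,886)=(886*31+886)%997=436 -> [766, 436]
  L3: h(766,436)=(766*31+436)%997=254 -> [254]
  root = 254 != target 333
Candidate D: set leaf[1] = 17 -> leaves = [79, 17, 43, 48, 90, 90]
  L0: [79, 17, 43, 48, 90, 90]
  L1: h(79,17)=(79*31+17)%997=472 h(43,48)=(43*31+48)%997=384 h(90,90)=(90*31+90)%997=886 -> [472, 384, 886]
  L2: h(472,384)=(472*31+384)%997=61 h(886,886)=(886*31+886)%997=436 -> [61, 436]
  L3: h(61,436)=(61*31+436)%997=333 -> [333]
  root = 333 == target 333  ** MATCH **
Candidate D produces the target root.

Answer: D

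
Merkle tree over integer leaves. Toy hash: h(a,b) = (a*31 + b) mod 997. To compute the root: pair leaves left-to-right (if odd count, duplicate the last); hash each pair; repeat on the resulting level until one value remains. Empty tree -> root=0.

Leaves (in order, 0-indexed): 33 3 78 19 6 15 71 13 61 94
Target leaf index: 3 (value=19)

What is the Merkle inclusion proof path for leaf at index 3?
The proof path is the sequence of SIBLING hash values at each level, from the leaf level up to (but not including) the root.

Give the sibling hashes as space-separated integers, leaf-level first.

L0 (leaves): [33, 3, 78, 19, 6, 15, 71, 13, 61, 94], target index=3
L1: h(33,3)=(33*31+3)%997=29 [pair 0] h(78,19)=(78*31+19)%997=443 [pair 1] h(6,15)=(6*31+15)%997=201 [pair 2] h(71,13)=(71*31+13)%997=220 [pair 3] h(61,94)=(61*31+94)%997=988 [pair 4] -> [29, 443, 201, 220, 988]
  Sibling for proof at L0: 78
L2: h(29,443)=(29*31+443)%997=345 [pair 0] h(201,220)=(201*31+220)%997=469 [pair 1] h(988,988)=(988*31+988)%997=709 [pair 2] -> [345, 469, 709]
  Sibling for proof at L1: 29
L3: h(345,469)=(345*31+469)%997=197 [pair 0] h(709,709)=(709*31+709)%997=754 [pair 1] -> [197, 754]
  Sibling for proof at L2: 469
L4: h(197,754)=(197*31+754)%997=879 [pair 0] -> [879]
  Sibling for proof at L3: 754
Root: 879
Proof path (sibling hashes from leaf to root): [78, 29, 469, 754]

Answer: 78 29 469 754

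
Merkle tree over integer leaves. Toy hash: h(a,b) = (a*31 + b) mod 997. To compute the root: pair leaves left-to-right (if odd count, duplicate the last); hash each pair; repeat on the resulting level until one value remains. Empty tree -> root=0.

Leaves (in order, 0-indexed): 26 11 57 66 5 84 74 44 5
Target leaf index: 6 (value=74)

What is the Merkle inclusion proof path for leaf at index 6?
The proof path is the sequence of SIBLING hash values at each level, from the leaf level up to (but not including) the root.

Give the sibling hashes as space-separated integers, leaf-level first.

Answer: 44 239 241 332

Derivation:
L0 (leaves): [26, 11, 57, 66, 5, 84, 74, 44, 5], target index=6
L1: h(26,11)=(26*31+11)%997=817 [pair 0] h(57,66)=(57*31+66)%997=836 [pair 1] h(5,84)=(5*31+84)%997=239 [pair 2] h(74,44)=(74*31+44)%997=344 [pair 3] h(5,5)=(5*31+5)%997=160 [pair 4] -> [817, 836, 239, 344, 160]
  Sibling for proof at L0: 44
L2: h(817,836)=(817*31+836)%997=241 [pair 0] h(239,344)=(239*31+344)%997=774 [pair 1] h(160,160)=(160*31+160)%997=135 [pair 2] -> [241, 774, 135]
  Sibling for proof at L1: 239
L3: h(241,774)=(241*31+774)%997=269 [pair 0] h(135,135)=(135*31+135)%997=332 [pair 1] -> [269, 332]
  Sibling for proof at L2: 241
L4: h(269,332)=(269*31+332)%997=695 [pair 0] -> [695]
  Sibling for proof at L3: 332
Root: 695
Proof path (sibling hashes from leaf to root): [44, 239, 241, 332]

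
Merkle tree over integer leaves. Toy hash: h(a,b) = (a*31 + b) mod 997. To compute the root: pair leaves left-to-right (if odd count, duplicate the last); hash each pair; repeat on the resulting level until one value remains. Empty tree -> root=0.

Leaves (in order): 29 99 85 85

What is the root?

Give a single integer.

L0: [29, 99, 85, 85]
L1: h(29,99)=(29*31+99)%997=1 h(85,85)=(85*31+85)%997=726 -> [1, 726]
L2: h(1,726)=(1*31+726)%997=757 -> [757]

Answer: 757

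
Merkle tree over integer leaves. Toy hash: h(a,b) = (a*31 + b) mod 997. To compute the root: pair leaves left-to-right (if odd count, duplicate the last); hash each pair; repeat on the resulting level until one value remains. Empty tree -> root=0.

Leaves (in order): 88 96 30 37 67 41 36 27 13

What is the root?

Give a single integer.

Answer: 343

Derivation:
L0: [88, 96, 30, 37, 67, 41, 36, 27, 13]
L1: h(88,96)=(88*31+96)%997=830 h(30,37)=(30*31+37)%997=967 h(67,41)=(67*31+41)%997=124 h(36,27)=(36*31+27)%997=146 h(13,13)=(13*31+13)%997=416 -> [830, 967, 124, 146, 416]
L2: h(830,967)=(830*31+967)%997=775 h(124,146)=(124*31+146)%997=2 h(416,416)=(416*31+416)%997=351 -> [775, 2, 351]
L3: h(775,2)=(775*31+2)%997=99 h(351,351)=(351*31+351)%997=265 -> [99, 265]
L4: h(99,265)=(99*31+265)%997=343 -> [343]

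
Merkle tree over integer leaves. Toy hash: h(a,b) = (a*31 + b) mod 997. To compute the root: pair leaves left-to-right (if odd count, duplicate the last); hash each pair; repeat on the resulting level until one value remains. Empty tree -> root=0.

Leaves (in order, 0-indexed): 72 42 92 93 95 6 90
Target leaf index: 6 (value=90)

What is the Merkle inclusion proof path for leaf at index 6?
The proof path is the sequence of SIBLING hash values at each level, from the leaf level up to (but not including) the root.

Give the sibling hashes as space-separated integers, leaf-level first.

Answer: 90 957 658

Derivation:
L0 (leaves): [72, 42, 92, 93, 95, 6, 90], target index=6
L1: h(72,42)=(72*31+42)%997=280 [pair 0] h(92,93)=(92*31+93)%997=951 [pair 1] h(95,6)=(95*31+6)%997=957 [pair 2] h(90,90)=(90*31+90)%997=886 [pair 3] -> [280, 951, 957, 886]
  Sibling for proof at L0: 90
L2: h(280,951)=(280*31+951)%997=658 [pair 0] h(957,886)=(957*31+886)%997=643 [pair 1] -> [658, 643]
  Sibling for proof at L1: 957
L3: h(658,643)=(658*31+643)%997=104 [pair 0] -> [104]
  Sibling for proof at L2: 658
Root: 104
Proof path (sibling hashes from leaf to root): [90, 957, 658]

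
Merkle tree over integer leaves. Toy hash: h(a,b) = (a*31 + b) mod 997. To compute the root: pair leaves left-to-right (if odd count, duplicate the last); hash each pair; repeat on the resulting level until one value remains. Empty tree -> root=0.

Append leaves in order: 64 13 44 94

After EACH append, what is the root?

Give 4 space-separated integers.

Answer: 64 3 504 554

Derivation:
After append 64 (leaves=[64]):
  L0: [64]
  root=64
After append 13 (leaves=[64, 13]):
  L0: [64, 13]
  L1: h(64,13)=(64*31+13)%997=3 -> [3]
  root=3
After append 44 (leaves=[64, 13, 44]):
  L0: [64, 13, 44]
  L1: h(64,13)=(64*31+13)%997=3 h(44,44)=(44*31+44)%997=411 -> [3, 411]
  L2: h(3,411)=(3*31+411)%997=504 -> [504]
  root=504
After append 94 (leaves=[64, 13, 44, 94]):
  L0: [64, 13, 44, 94]
  L1: h(64,13)=(64*31+13)%997=3 h(44,94)=(44*31+94)%997=461 -> [3, 461]
  L2: h(3,461)=(3*31+461)%997=554 -> [554]
  root=554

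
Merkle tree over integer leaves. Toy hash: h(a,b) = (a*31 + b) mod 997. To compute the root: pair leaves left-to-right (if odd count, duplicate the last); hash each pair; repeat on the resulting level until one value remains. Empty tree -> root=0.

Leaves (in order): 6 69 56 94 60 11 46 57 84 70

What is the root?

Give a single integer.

Answer: 452

Derivation:
L0: [6, 69, 56, 94, 60, 11, 46, 57, 84, 70]
L1: h(6,69)=(6*31+69)%997=255 h(56,94)=(56*31+94)%997=833 h(60,11)=(60*31+11)%997=874 h(46,57)=(46*31+57)%997=486 h(84,70)=(84*31+70)%997=680 -> [255, 833, 874, 486, 680]
L2: h(255,833)=(255*31+833)%997=762 h(874,486)=(874*31+486)%997=661 h(680,680)=(680*31+680)%997=823 -> [762, 661, 823]
L3: h(762,661)=(762*31+661)%997=355 h(823,823)=(823*31+823)%997=414 -> [355, 414]
L4: h(355,414)=(355*31+414)%997=452 -> [452]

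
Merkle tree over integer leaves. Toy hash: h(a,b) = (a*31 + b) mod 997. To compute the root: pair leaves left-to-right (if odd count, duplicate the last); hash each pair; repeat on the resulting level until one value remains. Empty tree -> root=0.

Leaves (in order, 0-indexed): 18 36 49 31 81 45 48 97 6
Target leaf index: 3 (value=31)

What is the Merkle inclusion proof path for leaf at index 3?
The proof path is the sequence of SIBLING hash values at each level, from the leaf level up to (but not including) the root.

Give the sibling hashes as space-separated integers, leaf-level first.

L0 (leaves): [18, 36, 49, 31, 81, 45, 48, 97, 6], target index=3
L1: h(18,36)=(18*31+36)%997=594 [pair 0] h(49,31)=(49*31+31)%997=553 [pair 1] h(81,45)=(81*31+45)%997=562 [pair 2] h(48,97)=(48*31+97)%997=588 [pair 3] h(6,6)=(6*31+6)%997=192 [pair 4] -> [594, 553, 562, 588, 192]
  Sibling for proof at L0: 49
L2: h(594,553)=(594*31+553)%997=24 [pair 0] h(562,588)=(562*31+588)%997=64 [pair 1] h(192,192)=(192*31+192)%997=162 [pair 2] -> [24, 64, 162]
  Sibling for proof at L1: 594
L3: h(24,64)=(24*31+64)%997=808 [pair 0] h(162,162)=(162*31+162)%997=199 [pair 1] -> [808, 199]
  Sibling for proof at L2: 64
L4: h(808,199)=(808*31+199)%997=322 [pair 0] -> [322]
  Sibling for proof at L3: 199
Root: 322
Proof path (sibling hashes from leaf to root): [49, 594, 64, 199]

Answer: 49 594 64 199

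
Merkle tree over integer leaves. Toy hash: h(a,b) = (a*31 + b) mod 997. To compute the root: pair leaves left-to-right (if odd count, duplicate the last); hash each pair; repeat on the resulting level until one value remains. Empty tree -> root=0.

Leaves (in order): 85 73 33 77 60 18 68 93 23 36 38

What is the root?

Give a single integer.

L0: [85, 73, 33, 77, 60, 18, 68, 93, 23, 36, 38]
L1: h(85,73)=(85*31+73)%997=714 h(33,77)=(33*31+77)%997=103 h(60,18)=(60*31+18)%997=881 h(68,93)=(68*31+93)%997=207 h(23,36)=(23*31+36)%997=749 h(38,38)=(38*31+38)%997=219 -> [714, 103, 881, 207, 749, 219]
L2: h(714,103)=(714*31+103)%997=303 h(881,207)=(881*31+207)%997=599 h(749,219)=(749*31+219)%997=507 -> [303, 599, 507]
L3: h(303,599)=(303*31+599)%997=22 h(507,507)=(507*31+507)%997=272 -> [22, 272]
L4: h(22,272)=(22*31+272)%997=954 -> [954]

Answer: 954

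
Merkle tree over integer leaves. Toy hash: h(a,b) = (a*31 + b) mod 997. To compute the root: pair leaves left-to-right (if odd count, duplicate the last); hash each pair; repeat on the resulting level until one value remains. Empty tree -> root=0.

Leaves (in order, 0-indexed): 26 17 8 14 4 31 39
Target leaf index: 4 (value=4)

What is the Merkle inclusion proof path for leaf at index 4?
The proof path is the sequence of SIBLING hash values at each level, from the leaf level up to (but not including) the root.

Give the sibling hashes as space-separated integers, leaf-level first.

Answer: 31 251 850

Derivation:
L0 (leaves): [26, 17, 8, 14, 4, 31, 39], target index=4
L1: h(26,17)=(26*31+17)%997=823 [pair 0] h(8,14)=(8*31+14)%997=262 [pair 1] h(4,31)=(4*31+31)%997=155 [pair 2] h(39,39)=(39*31+39)%997=251 [pair 3] -> [823, 262, 155, 251]
  Sibling for proof at L0: 31
L2: h(823,262)=(823*31+262)%997=850 [pair 0] h(155,251)=(155*31+251)%997=71 [pair 1] -> [850, 71]
  Sibling for proof at L1: 251
L3: h(850,71)=(850*31+71)%997=499 [pair 0] -> [499]
  Sibling for proof at L2: 850
Root: 499
Proof path (sibling hashes from leaf to root): [31, 251, 850]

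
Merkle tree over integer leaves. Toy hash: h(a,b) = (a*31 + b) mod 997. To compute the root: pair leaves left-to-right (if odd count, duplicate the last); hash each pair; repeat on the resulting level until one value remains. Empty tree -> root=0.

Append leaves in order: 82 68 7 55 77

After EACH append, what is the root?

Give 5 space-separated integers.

After append 82 (leaves=[82]):
  L0: [82]
  root=82
After append 68 (leaves=[82, 68]):
  L0: [82, 68]
  L1: h(82,68)=(82*31+68)%997=616 -> [616]
  root=616
After append 7 (leaves=[82, 68, 7]):
  L0: [82, 68, 7]
  L1: h(82,68)=(82*31+68)%997=616 h(7,7)=(7*31+7)%997=224 -> [616, 224]
  L2: h(616,224)=(616*31+224)%997=377 -> [377]
  root=377
After append 55 (leaves=[82, 68, 7, 55]):
  L0: [82, 68, 7, 55]
  L1: h(82,68)=(82*31+68)%997=616 h(7,55)=(7*31+55)%997=272 -> [616, 272]
  L2: h(616,272)=(616*31+272)%997=425 -> [425]
  root=425
After append 77 (leaves=[82, 68, 7, 55, 77]):
  L0: [82, 68, 7, 55, 77]
  L1: h(82,68)=(82*31+68)%997=616 h(7,55)=(7*31+55)%997=272 h(77,77)=(77*31+77)%997=470 -> [616, 272, 470]
  L2: h(616,272)=(616*31+272)%997=425 h(470,470)=(470*31+470)%997=85 -> [425, 85]
  L3: h(425,85)=(425*31+85)%997=299 -> [299]
  root=299

Answer: 82 616 377 425 299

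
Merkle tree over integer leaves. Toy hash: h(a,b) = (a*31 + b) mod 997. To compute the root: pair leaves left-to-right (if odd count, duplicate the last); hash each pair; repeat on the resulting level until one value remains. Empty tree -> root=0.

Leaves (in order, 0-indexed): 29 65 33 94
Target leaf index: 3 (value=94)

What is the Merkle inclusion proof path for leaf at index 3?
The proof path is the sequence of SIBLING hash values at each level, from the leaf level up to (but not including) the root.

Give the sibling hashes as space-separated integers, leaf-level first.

Answer: 33 964

Derivation:
L0 (leaves): [29, 65, 33, 94], target index=3
L1: h(29,65)=(29*31+65)%997=964 [pair 0] h(33,94)=(33*31+94)%997=120 [pair 1] -> [964, 120]
  Sibling for proof at L0: 33
L2: h(964,120)=(964*31+120)%997=94 [pair 0] -> [94]
  Sibling for proof at L1: 964
Root: 94
Proof path (sibling hashes from leaf to root): [33, 964]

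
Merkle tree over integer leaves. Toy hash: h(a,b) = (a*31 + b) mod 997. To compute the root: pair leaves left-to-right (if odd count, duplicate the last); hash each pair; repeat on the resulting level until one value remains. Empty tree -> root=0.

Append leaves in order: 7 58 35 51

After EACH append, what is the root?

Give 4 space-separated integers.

Answer: 7 275 672 688

Derivation:
After append 7 (leaves=[7]):
  L0: [7]
  root=7
After append 58 (leaves=[7, 58]):
  L0: [7, 58]
  L1: h(7,58)=(7*31+58)%997=275 -> [275]
  root=275
After append 35 (leaves=[7, 58, 35]):
  L0: [7, 58, 35]
  L1: h(7,58)=(7*31+58)%997=275 h(35,35)=(35*31+35)%997=123 -> [275, 123]
  L2: h(275,123)=(275*31+123)%997=672 -> [672]
  root=672
After append 51 (leaves=[7, 58, 35, 51]):
  L0: [7, 58, 35, 51]
  L1: h(7,58)=(7*31+58)%997=275 h(35,51)=(35*31+51)%997=139 -> [275, 139]
  L2: h(275,139)=(275*31+139)%997=688 -> [688]
  root=688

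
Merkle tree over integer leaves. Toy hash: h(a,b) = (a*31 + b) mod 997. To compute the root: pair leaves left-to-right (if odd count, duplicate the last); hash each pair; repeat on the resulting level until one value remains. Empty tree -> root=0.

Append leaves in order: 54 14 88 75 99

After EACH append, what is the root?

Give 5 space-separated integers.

Answer: 54 691 309 296 882

Derivation:
After append 54 (leaves=[54]):
  L0: [54]
  root=54
After append 14 (leaves=[54, 14]):
  L0: [54, 14]
  L1: h(54,14)=(54*31+14)%997=691 -> [691]
  root=691
After append 88 (leaves=[54, 14, 88]):
  L0: [54, 14, 88]
  L1: h(54,14)=(54*31+14)%997=691 h(88,88)=(88*31+88)%997=822 -> [691, 822]
  L2: h(691,822)=(691*31+822)%997=309 -> [309]
  root=309
After append 75 (leaves=[54, 14, 88, 75]):
  L0: [54, 14, 88, 75]
  L1: h(54,14)=(54*31+14)%997=691 h(88,75)=(88*31+75)%997=809 -> [691, 809]
  L2: h(691,809)=(691*31+809)%997=296 -> [296]
  root=296
After append 99 (leaves=[54, 14, 88, 75, 99]):
  L0: [54, 14, 88, 75, 99]
  L1: h(54,14)=(54*31+14)%997=691 h(88,75)=(88*31+75)%997=809 h(99,99)=(99*31+99)%997=177 -> [691, 809, 177]
  L2: h(691,809)=(691*31+809)%997=296 h(177,177)=(177*31+177)%997=679 -> [296, 679]
  L3: h(296,679)=(296*31+679)%997=882 -> [882]
  root=882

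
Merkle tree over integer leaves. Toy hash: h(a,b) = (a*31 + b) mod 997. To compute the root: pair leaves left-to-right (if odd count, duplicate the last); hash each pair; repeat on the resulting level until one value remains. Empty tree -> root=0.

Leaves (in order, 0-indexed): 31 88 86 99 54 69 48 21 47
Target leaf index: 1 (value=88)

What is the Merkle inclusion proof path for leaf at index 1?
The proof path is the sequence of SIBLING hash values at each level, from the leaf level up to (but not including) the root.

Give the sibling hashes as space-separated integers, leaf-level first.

L0 (leaves): [31, 88, 86, 99, 54, 69, 48, 21, 47], target index=1
L1: h(31,88)=(31*31+88)%997=52 [pair 0] h(86,99)=(86*31+99)%997=771 [pair 1] h(54,69)=(54*31+69)%997=746 [pair 2] h(48,21)=(48*31+21)%997=512 [pair 3] h(47,47)=(47*31+47)%997=507 [pair 4] -> [52, 771, 746, 512, 507]
  Sibling for proof at L0: 31
L2: h(52,771)=(52*31+771)%997=389 [pair 0] h(746,512)=(746*31+512)%997=707 [pair 1] h(507,507)=(507*31+507)%997=272 [pair 2] -> [389, 707, 272]
  Sibling for proof at L1: 771
L3: h(389,707)=(389*31+707)%997=802 [pair 0] h(272,272)=(272*31+272)%997=728 [pair 1] -> [802, 728]
  Sibling for proof at L2: 707
L4: h(802,728)=(802*31+728)%997=665 [pair 0] -> [665]
  Sibling for proof at L3: 728
Root: 665
Proof path (sibling hashes from leaf to root): [31, 771, 707, 728]

Answer: 31 771 707 728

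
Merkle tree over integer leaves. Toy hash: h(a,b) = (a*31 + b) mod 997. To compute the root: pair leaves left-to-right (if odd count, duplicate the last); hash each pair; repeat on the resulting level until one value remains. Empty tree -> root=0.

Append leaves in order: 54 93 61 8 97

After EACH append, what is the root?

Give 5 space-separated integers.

Answer: 54 770 897 844 867

Derivation:
After append 54 (leaves=[54]):
  L0: [54]
  root=54
After append 93 (leaves=[54, 93]):
  L0: [54, 93]
  L1: h(54,93)=(54*31+93)%997=770 -> [770]
  root=770
After append 61 (leaves=[54, 93, 61]):
  L0: [54, 93, 61]
  L1: h(54,93)=(54*31+93)%997=770 h(61,61)=(61*31+61)%997=955 -> [770, 955]
  L2: h(770,955)=(770*31+955)%997=897 -> [897]
  root=897
After append 8 (leaves=[54, 93, 61, 8]):
  L0: [54, 93, 61, 8]
  L1: h(54,93)=(54*31+93)%997=770 h(61,8)=(61*31+8)%997=902 -> [770, 902]
  L2: h(770,902)=(770*31+902)%997=844 -> [844]
  root=844
After append 97 (leaves=[54, 93, 61, 8, 97]):
  L0: [54, 93, 61, 8, 97]
  L1: h(54,93)=(54*31+93)%997=770 h(61,8)=(61*31+8)%997=902 h(97,97)=(97*31+97)%997=113 -> [770, 902, 113]
  L2: h(770,902)=(770*31+902)%997=844 h(113,113)=(113*31+113)%997=625 -> [844, 625]
  L3: h(844,625)=(844*31+625)%997=867 -> [867]
  root=867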